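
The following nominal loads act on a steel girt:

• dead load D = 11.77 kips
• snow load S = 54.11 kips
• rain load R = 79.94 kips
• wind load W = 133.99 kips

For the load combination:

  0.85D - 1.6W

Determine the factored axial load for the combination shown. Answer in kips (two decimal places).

0.85(11.77) - 1.6(133.99) = 10.00 - 214.38 = -204.38
P_u = -204.38 kips.

-204.38 kips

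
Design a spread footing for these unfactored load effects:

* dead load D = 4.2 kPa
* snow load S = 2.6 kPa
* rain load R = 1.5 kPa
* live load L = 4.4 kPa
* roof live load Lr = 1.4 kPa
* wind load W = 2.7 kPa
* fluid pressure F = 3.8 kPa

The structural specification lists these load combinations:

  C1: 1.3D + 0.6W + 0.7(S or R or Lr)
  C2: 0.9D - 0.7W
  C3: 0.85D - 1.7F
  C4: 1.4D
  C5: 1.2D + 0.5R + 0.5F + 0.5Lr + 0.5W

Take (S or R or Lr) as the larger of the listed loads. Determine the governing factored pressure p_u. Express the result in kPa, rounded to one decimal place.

9.7 kPa

(S or R or Lr) → S = 2.6 kPa.
C1: 1.3(4.2) + 0.6(2.7) + 0.7(2.6) = 8.9
C2: 0.9(4.2) - 0.7(2.7) = 1.9
C3: 0.85(4.2) - 1.7(3.8) = -2.9
C4: 1.4(4.2) = 5.9
C5: 1.2(4.2) + 0.5(1.5) + 0.5(3.8) + 0.5(1.4) + 0.5(2.7) = 9.7
Maximum is from combination 5.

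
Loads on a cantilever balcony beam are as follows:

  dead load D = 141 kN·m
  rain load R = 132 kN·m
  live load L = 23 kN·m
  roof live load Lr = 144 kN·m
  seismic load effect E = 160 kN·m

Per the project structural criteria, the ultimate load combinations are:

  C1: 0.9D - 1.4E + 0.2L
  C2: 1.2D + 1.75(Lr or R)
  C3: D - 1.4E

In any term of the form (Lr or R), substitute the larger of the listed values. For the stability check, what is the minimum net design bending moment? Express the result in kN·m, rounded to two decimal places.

(Lr or R) → Lr = 144 kN·m.
C1: 0.9(141) - 1.4(160) + 0.2(23) = 126.90 - 224.00 + 4.60 = -92.50
C2: 1.2(141) + 1.75(144) = 169.20 + 252.00 = 421.20
C3: 1.0(141) - 1.4(160) = 141.00 - 224.00 = -83.00
Combination 1 gives the minimum: -92.50 kN·m.

-92.50 kN·m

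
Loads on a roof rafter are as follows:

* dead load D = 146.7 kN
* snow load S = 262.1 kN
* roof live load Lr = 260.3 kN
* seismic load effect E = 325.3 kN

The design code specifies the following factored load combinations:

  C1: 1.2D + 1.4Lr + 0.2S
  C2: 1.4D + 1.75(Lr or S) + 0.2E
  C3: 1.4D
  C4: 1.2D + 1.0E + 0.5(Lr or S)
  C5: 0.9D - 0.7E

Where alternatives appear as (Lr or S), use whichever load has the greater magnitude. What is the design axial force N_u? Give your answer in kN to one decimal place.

729.1 kN

(Lr or S) → S = 262.1 kN.
C1: 1.2(146.7) + 1.4(260.3) + 0.2(262.1) = 592.9
C2: 1.4(146.7) + 1.75(262.1) + 0.2(325.3) = 729.1
C3: 1.4(146.7) = 205.4
C4: 1.2(146.7) + 1.0(325.3) + 0.5(262.1) = 176.0 + 325.3 + 131.1 = 632.4
C5: 0.9(146.7) - 0.7(325.3) = 132.0 - 227.7 = -95.7
Maximum is from combination 2.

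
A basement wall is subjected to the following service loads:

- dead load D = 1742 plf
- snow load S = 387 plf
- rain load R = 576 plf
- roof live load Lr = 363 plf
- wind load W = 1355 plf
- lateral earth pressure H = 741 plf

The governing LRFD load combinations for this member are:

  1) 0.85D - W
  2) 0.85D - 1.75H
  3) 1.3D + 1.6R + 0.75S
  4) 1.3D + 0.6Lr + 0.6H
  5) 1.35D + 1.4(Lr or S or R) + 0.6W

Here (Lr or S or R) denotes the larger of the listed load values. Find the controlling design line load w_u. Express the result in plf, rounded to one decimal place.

3971.1 plf

(Lr or S or R) → R = 576 plf.
1) 0.85(1742) - 1.0(1355) = 1480.7 - 1355.0 = 125.7
2) 0.85(1742) - 1.75(741) = 184.0
3) 1.3(1742) + 1.6(576) + 0.75(387) = 2264.6 + 921.6 + 290.3 = 3476.5
4) 1.3(1742) + 0.6(363) + 0.6(741) = 2264.6 + 217.8 + 444.6 = 2927.0
5) 1.35(1742) + 1.4(576) + 0.6(1355) = 2351.7 + 806.4 + 813.0 = 3971.1
Maximum is from combination 5.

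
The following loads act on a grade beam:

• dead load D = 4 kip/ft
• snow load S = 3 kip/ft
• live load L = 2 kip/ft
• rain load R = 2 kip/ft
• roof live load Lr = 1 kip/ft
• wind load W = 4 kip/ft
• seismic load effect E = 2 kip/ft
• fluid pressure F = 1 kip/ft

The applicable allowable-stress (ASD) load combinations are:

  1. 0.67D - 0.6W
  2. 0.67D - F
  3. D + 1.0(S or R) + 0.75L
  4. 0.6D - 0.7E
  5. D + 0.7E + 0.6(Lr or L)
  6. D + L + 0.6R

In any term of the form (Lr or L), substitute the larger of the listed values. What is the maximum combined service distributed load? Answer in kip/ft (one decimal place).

(S or R) → S = 3 kip/ft; (Lr or L) → L = 2 kip/ft.
1. 0.67(4) - 0.6(4) = 2.7 - 2.4 = 0.3
2. 0.67(4) - 1.0(1) = 2.7 - 1.0 = 1.7
3. 1.0(4) + 1.0(3) + 0.75(2) = 4.0 + 3.0 + 1.5 = 8.5
4. 0.6(4) - 0.7(2) = 2.4 - 1.4 = 1.0
5. 1.0(4) + 0.7(2) + 0.6(2) = 4.0 + 1.4 + 1.2 = 6.6
6. 1.0(4) + 1.0(2) + 0.6(2) = 4.0 + 2.0 + 1.2 = 7.2
Combination 3 governs: w = 8.5 kip/ft.

8.5 kip/ft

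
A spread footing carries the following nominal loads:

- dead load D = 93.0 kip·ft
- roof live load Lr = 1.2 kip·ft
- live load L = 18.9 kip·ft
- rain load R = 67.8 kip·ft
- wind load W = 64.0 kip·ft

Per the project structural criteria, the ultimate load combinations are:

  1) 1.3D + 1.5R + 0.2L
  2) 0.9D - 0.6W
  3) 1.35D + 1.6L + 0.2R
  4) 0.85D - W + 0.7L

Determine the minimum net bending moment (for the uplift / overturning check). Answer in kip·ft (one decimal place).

1) 1.3(93.0) + 1.5(67.8) + 0.2(18.9) = 120.9 + 101.7 + 3.8 = 226.4
2) 0.9(93.0) - 0.6(64.0) = 83.7 - 38.4 = 45.3
3) 1.35(93.0) + 1.6(18.9) + 0.2(67.8) = 125.6 + 30.2 + 13.6 = 169.4
4) 0.85(93.0) - 1.0(64.0) + 0.7(18.9) = 79.1 - 64.0 + 13.2 = 28.3
Combination 4 gives the minimum: 28.3 kip·ft.

28.3 kip·ft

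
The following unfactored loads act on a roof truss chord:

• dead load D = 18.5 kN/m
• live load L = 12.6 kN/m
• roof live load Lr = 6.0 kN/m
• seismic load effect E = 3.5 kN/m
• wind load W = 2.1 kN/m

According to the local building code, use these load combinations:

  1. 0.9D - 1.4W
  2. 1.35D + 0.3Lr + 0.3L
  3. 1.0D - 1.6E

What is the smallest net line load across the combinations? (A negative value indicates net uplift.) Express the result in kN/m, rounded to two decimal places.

12.90 kN/m

1. 0.9(18.5) - 1.4(2.1) = 13.71
2. 1.35(18.5) + 0.3(6.0) + 0.3(12.6) = 30.56
3. 1.0(18.5) - 1.6(3.5) = 12.90
Combination 3 gives the minimum: 12.90 kN/m.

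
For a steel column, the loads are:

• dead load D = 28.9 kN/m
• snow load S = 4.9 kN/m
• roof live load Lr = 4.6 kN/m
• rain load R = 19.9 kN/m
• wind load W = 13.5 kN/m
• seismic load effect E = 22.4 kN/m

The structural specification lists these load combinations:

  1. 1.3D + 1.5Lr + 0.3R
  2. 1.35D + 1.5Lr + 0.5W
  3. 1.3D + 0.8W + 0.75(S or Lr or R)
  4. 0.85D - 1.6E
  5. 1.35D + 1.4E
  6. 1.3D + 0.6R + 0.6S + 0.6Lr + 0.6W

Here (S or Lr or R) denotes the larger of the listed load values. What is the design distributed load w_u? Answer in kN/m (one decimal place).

(S or Lr or R) → R = 19.9 kN/m.
1. 1.3(28.9) + 1.5(4.6) + 0.3(19.9) = 50.4
2. 1.35(28.9) + 1.5(4.6) + 0.5(13.5) = 52.7
3. 1.3(28.9) + 0.8(13.5) + 0.75(19.9) = 63.3
4. 0.85(28.9) - 1.6(22.4) = -11.3
5. 1.35(28.9) + 1.4(22.4) = 70.4
6. 1.3(28.9) + 0.6(19.9) + 0.6(4.9) + 0.6(4.6) + 0.6(13.5) = 63.3
The controlling combination is 5, giving 70.4 kN/m.

70.4 kN/m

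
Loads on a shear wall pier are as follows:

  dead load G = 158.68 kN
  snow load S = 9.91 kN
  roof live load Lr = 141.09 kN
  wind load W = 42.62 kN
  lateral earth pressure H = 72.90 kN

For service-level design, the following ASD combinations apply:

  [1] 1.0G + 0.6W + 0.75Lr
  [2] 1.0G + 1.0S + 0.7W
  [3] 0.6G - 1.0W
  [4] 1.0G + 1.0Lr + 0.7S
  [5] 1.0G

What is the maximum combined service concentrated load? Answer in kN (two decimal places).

[1] 1.0(158.68) + 0.6(42.62) + 0.75(141.09) = 290.07
[2] 1.0(158.68) + 1.0(9.91) + 0.7(42.62) = 198.42
[3] 0.6(158.68) - 1.0(42.62) = 52.59
[4] 1.0(158.68) + 1.0(141.09) + 0.7(9.91) = 306.71
[5] 1.0(158.68) = 158.68
Combination 4 governs: P = 306.71 kN.

306.71 kN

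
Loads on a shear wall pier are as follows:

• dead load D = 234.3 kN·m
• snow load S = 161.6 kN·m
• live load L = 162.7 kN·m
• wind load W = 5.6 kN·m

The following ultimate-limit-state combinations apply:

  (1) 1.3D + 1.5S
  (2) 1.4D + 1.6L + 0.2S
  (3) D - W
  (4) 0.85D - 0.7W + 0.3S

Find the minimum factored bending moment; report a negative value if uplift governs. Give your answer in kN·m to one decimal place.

(1) 1.3(234.3) + 1.5(161.6) = 304.6 + 242.4 = 547.0
(2) 1.4(234.3) + 1.6(162.7) + 0.2(161.6) = 620.7
(3) 1.0(234.3) - 1.0(5.6) = 234.3 - 5.6 = 228.7
(4) 0.85(234.3) - 0.7(5.6) + 0.3(161.6) = 243.7
Combination 3 gives the minimum: 228.7 kN·m.

228.7 kN·m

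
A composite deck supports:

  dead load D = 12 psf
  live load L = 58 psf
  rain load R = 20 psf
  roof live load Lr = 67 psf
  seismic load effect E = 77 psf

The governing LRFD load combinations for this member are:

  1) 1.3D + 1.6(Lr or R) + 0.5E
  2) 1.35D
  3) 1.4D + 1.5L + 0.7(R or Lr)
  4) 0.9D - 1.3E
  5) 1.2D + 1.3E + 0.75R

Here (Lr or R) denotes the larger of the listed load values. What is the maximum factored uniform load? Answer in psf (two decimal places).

161.30 psf

(Lr or R) → Lr = 67 psf; (R or Lr) → Lr = 67 psf.
1) 1.3(12) + 1.6(67) + 0.5(77) = 15.60 + 107.20 + 38.50 = 161.30
2) 1.35(12) = 16.20
3) 1.4(12) + 1.5(58) + 0.7(67) = 16.80 + 87.00 + 46.90 = 150.70
4) 0.9(12) - 1.3(77) = 10.80 - 100.10 = -89.30
5) 1.2(12) + 1.3(77) + 0.75(20) = 14.40 + 100.10 + 15.00 = 129.50
The controlling combination is 1, giving 161.30 psf.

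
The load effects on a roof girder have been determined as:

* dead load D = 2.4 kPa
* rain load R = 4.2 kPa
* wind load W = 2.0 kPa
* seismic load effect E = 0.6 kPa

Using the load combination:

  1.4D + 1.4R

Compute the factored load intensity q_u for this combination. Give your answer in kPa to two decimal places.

9.24 kPa

1.4(2.4) + 1.4(4.2) = 3.36 + 5.88 = 9.24
q_u = 9.24 kPa.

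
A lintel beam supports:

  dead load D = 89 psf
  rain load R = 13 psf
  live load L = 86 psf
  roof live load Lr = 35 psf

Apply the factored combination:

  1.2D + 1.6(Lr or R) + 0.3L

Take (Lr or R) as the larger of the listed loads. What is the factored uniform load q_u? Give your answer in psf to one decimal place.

(Lr or R) → Lr = 35 psf.
1.2(89) + 1.6(35) + 0.3(86) = 106.8 + 56.0 + 25.8 = 188.6
q_u = 188.6 psf.

188.6 psf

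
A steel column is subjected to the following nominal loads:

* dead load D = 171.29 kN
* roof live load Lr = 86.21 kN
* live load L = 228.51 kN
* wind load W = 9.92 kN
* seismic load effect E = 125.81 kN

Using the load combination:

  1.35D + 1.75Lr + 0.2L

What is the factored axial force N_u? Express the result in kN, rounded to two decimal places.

1.35(171.29) + 1.75(86.21) + 0.2(228.51) = 231.24 + 150.87 + 45.70 = 427.81
N_u = 427.81 kN.

427.81 kN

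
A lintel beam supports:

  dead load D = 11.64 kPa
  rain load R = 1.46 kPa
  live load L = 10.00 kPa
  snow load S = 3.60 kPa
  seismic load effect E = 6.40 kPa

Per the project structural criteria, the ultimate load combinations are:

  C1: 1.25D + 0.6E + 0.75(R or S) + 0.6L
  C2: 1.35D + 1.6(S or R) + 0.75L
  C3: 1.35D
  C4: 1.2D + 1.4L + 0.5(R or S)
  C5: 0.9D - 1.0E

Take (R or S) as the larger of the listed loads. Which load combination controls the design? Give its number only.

(R or S) → S = 3.60 kPa; (S or R) → S = 3.60 kPa.
C1: 1.25(11.64) + 0.6(6.40) + 0.75(3.60) + 0.6(10.00) = 27.09
C2: 1.35(11.64) + 1.6(3.60) + 0.75(10.00) = 28.97
C3: 1.35(11.64) = 15.71
C4: 1.2(11.64) + 1.4(10.00) + 0.5(3.60) = 29.77
C5: 0.9(11.64) - 1.0(6.40) = 4.08
The largest value is 29.77 kPa from combination 4.

Combination 4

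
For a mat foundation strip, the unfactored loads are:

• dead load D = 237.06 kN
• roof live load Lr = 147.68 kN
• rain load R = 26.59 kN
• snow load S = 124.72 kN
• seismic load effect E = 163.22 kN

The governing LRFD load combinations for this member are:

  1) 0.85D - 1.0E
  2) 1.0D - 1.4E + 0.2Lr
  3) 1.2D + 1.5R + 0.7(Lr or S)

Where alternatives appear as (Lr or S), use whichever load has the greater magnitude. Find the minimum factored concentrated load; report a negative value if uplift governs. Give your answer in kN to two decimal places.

(Lr or S) → Lr = 147.68 kN.
1) 0.85(237.06) - 1.0(163.22) = 201.50 - 163.22 = 38.28
2) 1.0(237.06) - 1.4(163.22) + 0.2(147.68) = 237.06 - 228.51 + 29.54 = 38.09
3) 1.2(237.06) + 1.5(26.59) + 0.7(147.68) = 427.73
Combination 2 gives the minimum: 38.09 kN.

38.09 kN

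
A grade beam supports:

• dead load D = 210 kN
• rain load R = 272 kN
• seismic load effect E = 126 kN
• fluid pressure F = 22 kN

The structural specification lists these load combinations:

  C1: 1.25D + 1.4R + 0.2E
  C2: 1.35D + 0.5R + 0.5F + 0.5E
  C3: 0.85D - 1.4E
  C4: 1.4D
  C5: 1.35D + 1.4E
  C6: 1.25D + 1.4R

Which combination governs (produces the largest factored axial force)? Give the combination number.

Combination 1

C1: 1.25(210) + 1.4(272) + 0.2(126) = 668.5
C2: 1.35(210) + 0.5(272) + 0.5(22) + 0.5(126) = 493.5
C3: 0.85(210) - 1.4(126) = 2.1
C4: 1.4(210) = 294.0
C5: 1.35(210) + 1.4(126) = 459.9
C6: 1.25(210) + 1.4(272) = 643.3
The largest value is 668.5 kN from combination 1.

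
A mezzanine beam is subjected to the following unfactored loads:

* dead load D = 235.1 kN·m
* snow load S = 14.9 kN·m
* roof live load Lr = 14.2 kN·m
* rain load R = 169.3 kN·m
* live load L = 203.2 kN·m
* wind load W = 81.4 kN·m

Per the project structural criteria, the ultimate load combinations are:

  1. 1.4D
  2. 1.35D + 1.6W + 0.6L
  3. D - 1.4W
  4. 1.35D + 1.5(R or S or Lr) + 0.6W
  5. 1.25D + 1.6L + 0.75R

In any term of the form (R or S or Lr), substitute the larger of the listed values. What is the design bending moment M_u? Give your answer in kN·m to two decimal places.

(R or S or Lr) → R = 169.3 kN·m.
1. 1.4(235.1) = 329.14
2. 1.35(235.1) + 1.6(81.4) + 0.6(203.2) = 317.39 + 130.24 + 121.92 = 569.55
3. 1.0(235.1) - 1.4(81.4) = 235.10 - 113.96 = 121.14
4. 1.35(235.1) + 1.5(169.3) + 0.6(81.4) = 317.39 + 253.95 + 48.84 = 620.18
5. 1.25(235.1) + 1.6(203.2) + 0.75(169.3) = 745.97
The controlling combination is 5, giving 745.97 kN·m.

745.97 kN·m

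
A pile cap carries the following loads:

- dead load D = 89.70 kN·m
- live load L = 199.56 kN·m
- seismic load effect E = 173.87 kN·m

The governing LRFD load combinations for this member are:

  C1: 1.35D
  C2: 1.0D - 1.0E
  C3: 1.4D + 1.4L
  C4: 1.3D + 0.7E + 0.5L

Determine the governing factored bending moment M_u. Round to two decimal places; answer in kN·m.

404.96 kN·m

C1: 1.35(89.70) = 121.10
C2: 1.0(89.70) - 1.0(173.87) = -84.17
C3: 1.4(89.70) + 1.4(199.56) = 404.96
C4: 1.3(89.70) + 0.7(173.87) + 0.5(199.56) = 338.10
Combination 3 governs: M_u = 404.96 kN·m.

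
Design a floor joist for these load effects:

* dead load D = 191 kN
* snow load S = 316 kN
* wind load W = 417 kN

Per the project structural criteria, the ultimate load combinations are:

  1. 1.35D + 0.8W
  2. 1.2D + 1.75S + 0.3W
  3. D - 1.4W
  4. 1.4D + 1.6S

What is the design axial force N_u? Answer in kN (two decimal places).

907.30 kN

1. 1.35(191) + 0.8(417) = 591.45
2. 1.2(191) + 1.75(316) + 0.3(417) = 907.30
3. 1.0(191) - 1.4(417) = -392.80
4. 1.4(191) + 1.6(316) = 773.00
Combination 2 governs: N_u = 907.30 kN.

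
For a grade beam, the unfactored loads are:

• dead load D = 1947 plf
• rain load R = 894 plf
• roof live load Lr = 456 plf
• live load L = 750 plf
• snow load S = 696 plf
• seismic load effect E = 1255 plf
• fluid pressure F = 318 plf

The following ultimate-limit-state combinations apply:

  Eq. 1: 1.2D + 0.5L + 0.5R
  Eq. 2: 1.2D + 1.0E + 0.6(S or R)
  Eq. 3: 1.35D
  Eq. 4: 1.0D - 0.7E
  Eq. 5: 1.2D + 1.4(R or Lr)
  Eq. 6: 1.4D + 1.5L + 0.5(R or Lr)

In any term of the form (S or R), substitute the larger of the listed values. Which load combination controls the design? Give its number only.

(S or R) → R = 894 plf; (R or Lr) → R = 894 plf.
Eq. 1: 1.2(1947) + 0.5(750) + 0.5(894) = 2336.40 + 375.00 + 447.00 = 3158.40
Eq. 2: 1.2(1947) + 1.0(1255) + 0.6(894) = 2336.40 + 1255.00 + 536.40 = 4127.80
Eq. 3: 1.35(1947) = 2628.45
Eq. 4: 1.0(1947) - 0.7(1255) = 1947.00 - 878.50 = 1068.50
Eq. 5: 1.2(1947) + 1.4(894) = 2336.40 + 1251.60 = 3588.00
Eq. 6: 1.4(1947) + 1.5(750) + 0.5(894) = 2725.80 + 1125.00 + 447.00 = 4297.80
The largest value is 4297.80 plf from combination 6.

Combination 6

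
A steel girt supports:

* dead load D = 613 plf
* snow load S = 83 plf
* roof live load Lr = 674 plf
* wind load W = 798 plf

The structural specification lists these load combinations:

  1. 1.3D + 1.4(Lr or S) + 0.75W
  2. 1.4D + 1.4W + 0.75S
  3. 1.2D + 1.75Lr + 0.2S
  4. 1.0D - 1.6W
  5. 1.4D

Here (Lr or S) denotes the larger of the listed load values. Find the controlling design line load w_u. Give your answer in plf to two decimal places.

(Lr or S) → Lr = 674 plf.
1. 1.3(613) + 1.4(674) + 0.75(798) = 796.90 + 943.60 + 598.50 = 2339.00
2. 1.4(613) + 1.4(798) + 0.75(83) = 858.20 + 1117.20 + 62.25 = 2037.65
3. 1.2(613) + 1.75(674) + 0.2(83) = 735.60 + 1179.50 + 16.60 = 1931.70
4. 1.0(613) - 1.6(798) = 613.00 - 1276.80 = -663.80
5. 1.4(613) = 858.20
The controlling combination is 1, giving 2339.00 plf.

2339.00 plf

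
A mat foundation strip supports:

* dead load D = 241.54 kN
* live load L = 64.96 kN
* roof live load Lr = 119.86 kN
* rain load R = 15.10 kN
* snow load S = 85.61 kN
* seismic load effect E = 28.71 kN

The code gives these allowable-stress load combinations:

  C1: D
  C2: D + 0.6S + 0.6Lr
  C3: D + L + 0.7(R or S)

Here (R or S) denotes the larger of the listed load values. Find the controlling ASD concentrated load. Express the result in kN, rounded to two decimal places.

(R or S) → S = 85.61 kN.
C1: 1.0(241.54) = 241.54
C2: 1.0(241.54) + 0.6(85.61) + 0.6(119.86) = 364.82
C3: 1.0(241.54) + 1.0(64.96) + 0.7(85.61) = 241.54 + 64.96 + 59.93 = 366.43
The controlling combination is 3, giving 366.43 kN.

366.43 kN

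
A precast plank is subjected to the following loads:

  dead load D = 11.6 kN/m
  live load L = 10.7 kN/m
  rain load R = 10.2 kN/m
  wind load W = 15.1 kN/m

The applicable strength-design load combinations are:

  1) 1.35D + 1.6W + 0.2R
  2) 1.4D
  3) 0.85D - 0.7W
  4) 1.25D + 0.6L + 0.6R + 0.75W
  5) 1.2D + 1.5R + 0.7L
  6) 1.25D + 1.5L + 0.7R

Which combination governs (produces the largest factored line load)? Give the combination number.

Combination 1

1) 1.35(11.6) + 1.6(15.1) + 0.2(10.2) = 41.86
2) 1.4(11.6) = 16.24
3) 0.85(11.6) - 0.7(15.1) = -0.71
4) 1.25(11.6) + 0.6(10.7) + 0.6(10.2) + 0.75(15.1) = 38.37
5) 1.2(11.6) + 1.5(10.2) + 0.7(10.7) = 36.71
6) 1.25(11.6) + 1.5(10.7) + 0.7(10.2) = 37.69
The largest value is 41.86 kN/m from combination 1.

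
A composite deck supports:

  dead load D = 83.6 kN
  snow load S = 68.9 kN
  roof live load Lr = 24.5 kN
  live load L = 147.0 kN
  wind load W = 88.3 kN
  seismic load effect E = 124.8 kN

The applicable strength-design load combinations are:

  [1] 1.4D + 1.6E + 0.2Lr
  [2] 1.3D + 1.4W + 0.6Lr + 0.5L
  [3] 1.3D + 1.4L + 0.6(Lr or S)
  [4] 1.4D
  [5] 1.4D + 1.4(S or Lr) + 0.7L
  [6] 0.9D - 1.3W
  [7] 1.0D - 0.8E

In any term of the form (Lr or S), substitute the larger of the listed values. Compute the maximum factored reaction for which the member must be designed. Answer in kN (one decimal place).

(Lr or S) → S = 68.9 kN; (S or Lr) → S = 68.9 kN.
[1] 1.4(83.6) + 1.6(124.8) + 0.2(24.5) = 321.6
[2] 1.3(83.6) + 1.4(88.3) + 0.6(24.5) + 0.5(147.0) = 320.5
[3] 1.3(83.6) + 1.4(147.0) + 0.6(68.9) = 355.8
[4] 1.4(83.6) = 117.0
[5] 1.4(83.6) + 1.4(68.9) + 0.7(147.0) = 316.4
[6] 0.9(83.6) - 1.3(88.3) = -39.6
[7] 1.0(83.6) - 0.8(124.8) = -16.2
The controlling combination is 3, giving 355.8 kN.

355.8 kN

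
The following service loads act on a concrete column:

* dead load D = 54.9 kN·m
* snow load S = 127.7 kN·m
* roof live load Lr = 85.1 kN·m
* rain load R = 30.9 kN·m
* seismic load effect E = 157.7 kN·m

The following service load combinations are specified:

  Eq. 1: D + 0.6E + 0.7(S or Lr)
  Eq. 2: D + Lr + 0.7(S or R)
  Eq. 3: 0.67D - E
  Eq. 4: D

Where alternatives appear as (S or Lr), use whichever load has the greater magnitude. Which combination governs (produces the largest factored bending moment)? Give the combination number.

(S or Lr) → S = 127.7 kN·m; (S or R) → S = 127.7 kN·m.
Eq. 1: 1.0(54.9) + 0.6(157.7) + 0.7(127.7) = 54.90 + 94.62 + 89.39 = 238.91
Eq. 2: 1.0(54.9) + 1.0(85.1) + 0.7(127.7) = 54.90 + 85.10 + 89.39 = 229.39
Eq. 3: 0.67(54.9) - 1.0(157.7) = 36.78 - 157.70 = -120.92
Eq. 4: 1.0(54.9) = 54.90
The largest value is 238.91 kN·m from combination 1.

Combination 1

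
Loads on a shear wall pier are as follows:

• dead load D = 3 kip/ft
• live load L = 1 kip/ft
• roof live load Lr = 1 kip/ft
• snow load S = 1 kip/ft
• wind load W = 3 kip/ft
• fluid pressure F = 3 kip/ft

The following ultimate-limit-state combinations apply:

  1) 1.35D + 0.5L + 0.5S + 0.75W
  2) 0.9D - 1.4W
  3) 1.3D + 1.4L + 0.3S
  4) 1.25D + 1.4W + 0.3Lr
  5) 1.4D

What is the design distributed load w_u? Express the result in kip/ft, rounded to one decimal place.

8.3 kip/ft

1) 1.35(3) + 0.5(1) + 0.5(1) + 0.75(3) = 7.3
2) 0.9(3) - 1.4(3) = 2.7 - 4.2 = -1.5
3) 1.3(3) + 1.4(1) + 0.3(1) = 3.9 + 1.4 + 0.3 = 5.6
4) 1.25(3) + 1.4(3) + 0.3(1) = 3.8 + 4.2 + 0.3 = 8.3
5) 1.4(3) = 4.2
Maximum is from combination 4.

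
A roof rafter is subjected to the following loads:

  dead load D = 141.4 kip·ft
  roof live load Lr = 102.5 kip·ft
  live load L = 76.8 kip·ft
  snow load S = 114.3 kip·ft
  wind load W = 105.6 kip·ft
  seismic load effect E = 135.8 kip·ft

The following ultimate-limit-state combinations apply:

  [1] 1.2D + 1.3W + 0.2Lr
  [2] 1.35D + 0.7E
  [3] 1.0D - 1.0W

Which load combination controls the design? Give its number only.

Combination 1

[1] 1.2(141.4) + 1.3(105.6) + 0.2(102.5) = 169.68 + 137.28 + 20.50 = 327.46
[2] 1.35(141.4) + 0.7(135.8) = 190.89 + 95.06 = 285.95
[3] 1.0(141.4) - 1.0(105.6) = 141.40 - 105.60 = 35.80
The largest value is 327.46 kip·ft from combination 1.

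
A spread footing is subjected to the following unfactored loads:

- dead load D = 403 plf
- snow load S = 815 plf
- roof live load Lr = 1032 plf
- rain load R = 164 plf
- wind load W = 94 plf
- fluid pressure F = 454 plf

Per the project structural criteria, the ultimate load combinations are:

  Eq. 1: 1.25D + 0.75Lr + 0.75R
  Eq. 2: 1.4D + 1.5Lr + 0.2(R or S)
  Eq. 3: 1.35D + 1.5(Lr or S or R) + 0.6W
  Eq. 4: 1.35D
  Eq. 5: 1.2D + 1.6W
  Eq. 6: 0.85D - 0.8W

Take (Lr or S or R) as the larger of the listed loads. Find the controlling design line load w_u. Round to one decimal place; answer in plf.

2275.2 plf

(R or S) → S = 815 plf; (Lr or S or R) → Lr = 1032 plf.
Eq. 1: 1.25(403) + 0.75(1032) + 0.75(164) = 503.8 + 774.0 + 123.0 = 1400.8
Eq. 2: 1.4(403) + 1.5(1032) + 0.2(815) = 564.2 + 1548.0 + 163.0 = 2275.2
Eq. 3: 1.35(403) + 1.5(1032) + 0.6(94) = 544.1 + 1548.0 + 56.4 = 2148.5
Eq. 4: 1.35(403) = 544.1
Eq. 5: 1.2(403) + 1.6(94) = 483.6 + 150.4 = 634.0
Eq. 6: 0.85(403) - 0.8(94) = 342.6 - 75.2 = 267.4
Maximum is from combination 2.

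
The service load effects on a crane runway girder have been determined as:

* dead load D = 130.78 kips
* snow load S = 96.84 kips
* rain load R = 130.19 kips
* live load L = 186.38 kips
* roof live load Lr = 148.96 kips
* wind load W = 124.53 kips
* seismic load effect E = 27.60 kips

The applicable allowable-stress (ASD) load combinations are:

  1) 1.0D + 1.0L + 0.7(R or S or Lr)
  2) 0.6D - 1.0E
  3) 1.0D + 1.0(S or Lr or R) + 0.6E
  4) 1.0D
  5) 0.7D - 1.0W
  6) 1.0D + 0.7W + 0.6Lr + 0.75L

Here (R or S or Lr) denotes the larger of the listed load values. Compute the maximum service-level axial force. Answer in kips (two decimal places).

(R or S or Lr) → Lr = 148.96 kips; (S or Lr or R) → Lr = 148.96 kips.
1) 1.0(130.78) + 1.0(186.38) + 0.7(148.96) = 130.78 + 186.38 + 104.27 = 421.43
2) 0.6(130.78) - 1.0(27.60) = 78.47 - 27.60 = 50.87
3) 1.0(130.78) + 1.0(148.96) + 0.6(27.60) = 130.78 + 148.96 + 16.56 = 296.30
4) 1.0(130.78) = 130.78
5) 0.7(130.78) - 1.0(124.53) = 91.55 - 124.53 = -32.98
6) 1.0(130.78) + 0.7(124.53) + 0.6(148.96) + 0.75(186.38) = 447.11
Combination 6 governs: P = 447.11 kips.

447.11 kips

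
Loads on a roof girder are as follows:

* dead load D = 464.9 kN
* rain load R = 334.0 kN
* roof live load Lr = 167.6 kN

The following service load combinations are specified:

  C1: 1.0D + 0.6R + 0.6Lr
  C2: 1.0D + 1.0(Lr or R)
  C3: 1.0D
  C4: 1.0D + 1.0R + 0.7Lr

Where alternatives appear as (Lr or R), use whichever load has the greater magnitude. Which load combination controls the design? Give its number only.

(Lr or R) → R = 334.0 kN.
C1: 1.0(464.9) + 0.6(334.0) + 0.6(167.6) = 464.9 + 200.4 + 100.6 = 765.9
C2: 1.0(464.9) + 1.0(334.0) = 464.9 + 334.0 = 798.9
C3: 1.0(464.9) = 464.9
C4: 1.0(464.9) + 1.0(334.0) + 0.7(167.6) = 464.9 + 334.0 + 117.3 = 916.2
The largest value is 916.2 kN from combination 4.

Combination 4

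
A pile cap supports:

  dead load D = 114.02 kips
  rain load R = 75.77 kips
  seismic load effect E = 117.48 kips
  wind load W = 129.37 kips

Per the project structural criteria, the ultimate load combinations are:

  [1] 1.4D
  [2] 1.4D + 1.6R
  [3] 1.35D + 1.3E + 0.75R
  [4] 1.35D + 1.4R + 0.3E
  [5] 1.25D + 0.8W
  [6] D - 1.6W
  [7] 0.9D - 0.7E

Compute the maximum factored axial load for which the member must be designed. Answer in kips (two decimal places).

[1] 1.4(114.02) = 159.63
[2] 1.4(114.02) + 1.6(75.77) = 280.86
[3] 1.35(114.02) + 1.3(117.48) + 0.75(75.77) = 363.48
[4] 1.35(114.02) + 1.4(75.77) + 0.3(117.48) = 295.25
[5] 1.25(114.02) + 0.8(129.37) = 246.02
[6] 1.0(114.02) - 1.6(129.37) = -92.97
[7] 0.9(114.02) - 0.7(117.48) = 20.38
Combination 3 governs: P_u = 363.48 kips.

363.48 kips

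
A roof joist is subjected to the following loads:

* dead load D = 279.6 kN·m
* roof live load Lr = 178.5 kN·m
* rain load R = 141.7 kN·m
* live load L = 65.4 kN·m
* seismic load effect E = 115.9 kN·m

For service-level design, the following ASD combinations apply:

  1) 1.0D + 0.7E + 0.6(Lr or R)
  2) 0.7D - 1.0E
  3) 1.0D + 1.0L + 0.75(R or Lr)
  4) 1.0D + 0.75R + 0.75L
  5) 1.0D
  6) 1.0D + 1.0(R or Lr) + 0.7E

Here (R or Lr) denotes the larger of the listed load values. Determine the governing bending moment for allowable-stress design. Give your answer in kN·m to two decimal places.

(Lr or R) → Lr = 178.5 kN·m; (R or Lr) → Lr = 178.5 kN·m.
1) 1.0(279.6) + 0.7(115.9) + 0.6(178.5) = 279.60 + 81.13 + 107.10 = 467.83
2) 0.7(279.6) - 1.0(115.9) = 195.72 - 115.90 = 79.82
3) 1.0(279.6) + 1.0(65.4) + 0.75(178.5) = 279.60 + 65.40 + 133.88 = 478.88
4) 1.0(279.6) + 0.75(141.7) + 0.75(65.4) = 279.60 + 106.28 + 49.05 = 434.93
5) 1.0(279.6) = 279.60
6) 1.0(279.6) + 1.0(178.5) + 0.7(115.9) = 279.60 + 178.50 + 81.13 = 539.23
Combination 6 governs: M = 539.23 kN·m.

539.23 kN·m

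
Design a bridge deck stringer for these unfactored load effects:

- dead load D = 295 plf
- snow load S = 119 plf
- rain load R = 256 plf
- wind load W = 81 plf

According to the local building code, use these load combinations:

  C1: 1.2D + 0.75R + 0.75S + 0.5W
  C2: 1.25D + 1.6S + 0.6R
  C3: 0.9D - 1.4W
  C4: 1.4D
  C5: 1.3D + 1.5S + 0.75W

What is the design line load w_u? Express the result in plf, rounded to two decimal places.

712.75 plf

C1: 1.2(295) + 0.75(256) + 0.75(119) + 0.5(81) = 675.75
C2: 1.25(295) + 1.6(119) + 0.6(256) = 712.75
C3: 0.9(295) - 1.4(81) = 152.10
C4: 1.4(295) = 413.00
C5: 1.3(295) + 1.5(119) + 0.75(81) = 622.75
The controlling combination is 2, giving 712.75 plf.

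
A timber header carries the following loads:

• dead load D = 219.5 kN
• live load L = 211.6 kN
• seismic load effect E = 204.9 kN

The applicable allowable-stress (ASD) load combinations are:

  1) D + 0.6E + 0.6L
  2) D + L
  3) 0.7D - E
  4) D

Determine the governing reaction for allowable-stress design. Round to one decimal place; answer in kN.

1) 1.0(219.5) + 0.6(204.9) + 0.6(211.6) = 219.5 + 122.9 + 127.0 = 469.4
2) 1.0(219.5) + 1.0(211.6) = 219.5 + 211.6 = 431.1
3) 0.7(219.5) - 1.0(204.9) = -51.3
4) 1.0(219.5) = 219.5
The controlling combination is 1, giving 469.4 kN.

469.4 kN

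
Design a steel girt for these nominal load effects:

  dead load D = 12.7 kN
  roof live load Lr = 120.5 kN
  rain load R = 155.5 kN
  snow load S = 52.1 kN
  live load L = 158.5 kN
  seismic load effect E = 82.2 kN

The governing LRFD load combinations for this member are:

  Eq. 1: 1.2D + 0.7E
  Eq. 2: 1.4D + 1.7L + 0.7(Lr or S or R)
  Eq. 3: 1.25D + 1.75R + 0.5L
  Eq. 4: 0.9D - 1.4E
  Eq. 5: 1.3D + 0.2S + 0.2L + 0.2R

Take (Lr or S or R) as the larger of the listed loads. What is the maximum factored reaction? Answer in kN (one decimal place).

396.1 kN

(Lr or S or R) → R = 155.5 kN.
Eq. 1: 1.2(12.7) + 0.7(82.2) = 72.8
Eq. 2: 1.4(12.7) + 1.7(158.5) + 0.7(155.5) = 396.1
Eq. 3: 1.25(12.7) + 1.75(155.5) + 0.5(158.5) = 15.9 + 272.1 + 79.3 = 367.3
Eq. 4: 0.9(12.7) - 1.4(82.2) = 11.4 - 115.1 = -103.7
Eq. 5: 1.3(12.7) + 0.2(52.1) + 0.2(158.5) + 0.2(155.5) = 16.5 + 10.4 + 31.7 + 31.1 = 89.7
The controlling combination is 2, giving 396.1 kN.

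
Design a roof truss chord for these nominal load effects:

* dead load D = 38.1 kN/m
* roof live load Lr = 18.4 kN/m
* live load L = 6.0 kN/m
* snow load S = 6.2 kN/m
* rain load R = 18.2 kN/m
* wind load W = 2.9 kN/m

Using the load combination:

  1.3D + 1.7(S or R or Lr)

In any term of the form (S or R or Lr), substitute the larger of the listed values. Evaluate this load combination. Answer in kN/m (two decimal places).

80.81 kN/m

(S or R or Lr) → Lr = 18.4 kN/m.
1.3(38.1) + 1.7(18.4) = 49.53 + 31.28 = 80.81
w_u = 80.81 kN/m.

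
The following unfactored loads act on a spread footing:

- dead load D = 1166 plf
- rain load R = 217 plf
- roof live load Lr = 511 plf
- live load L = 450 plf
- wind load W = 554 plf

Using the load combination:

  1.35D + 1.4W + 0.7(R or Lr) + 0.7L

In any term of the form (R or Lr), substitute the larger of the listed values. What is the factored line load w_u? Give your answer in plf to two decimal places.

3022.40 plf

(R or Lr) → Lr = 511 plf.
1.35(1166) + 1.4(554) + 0.7(511) + 0.7(450) = 3022.40
w_u = 3022.40 plf.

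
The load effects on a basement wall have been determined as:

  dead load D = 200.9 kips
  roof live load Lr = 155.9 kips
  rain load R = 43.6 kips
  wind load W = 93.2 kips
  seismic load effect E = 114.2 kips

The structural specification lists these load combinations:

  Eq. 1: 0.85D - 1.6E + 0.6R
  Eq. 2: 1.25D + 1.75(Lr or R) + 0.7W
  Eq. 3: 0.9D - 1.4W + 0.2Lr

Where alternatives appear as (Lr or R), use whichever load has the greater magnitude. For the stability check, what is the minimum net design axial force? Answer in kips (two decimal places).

14.21 kips

(Lr or R) → Lr = 155.9 kips.
Eq. 1: 0.85(200.9) - 1.6(114.2) + 0.6(43.6) = 170.77 - 182.72 + 26.16 = 14.21
Eq. 2: 1.25(200.9) + 1.75(155.9) + 0.7(93.2) = 589.19
Eq. 3: 0.9(200.9) - 1.4(93.2) + 0.2(155.9) = 180.81 - 130.48 + 31.18 = 81.51
Combination 1 gives the minimum: 14.21 kips.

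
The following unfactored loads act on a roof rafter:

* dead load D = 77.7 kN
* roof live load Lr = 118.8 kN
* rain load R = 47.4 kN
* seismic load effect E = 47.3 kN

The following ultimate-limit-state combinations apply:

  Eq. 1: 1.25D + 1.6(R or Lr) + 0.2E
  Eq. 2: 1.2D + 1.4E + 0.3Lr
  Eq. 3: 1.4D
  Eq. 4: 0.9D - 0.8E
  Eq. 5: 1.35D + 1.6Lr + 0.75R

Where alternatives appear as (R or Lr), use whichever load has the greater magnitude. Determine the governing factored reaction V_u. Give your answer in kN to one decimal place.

330.5 kN

(R or Lr) → Lr = 118.8 kN.
Eq. 1: 1.25(77.7) + 1.6(118.8) + 0.2(47.3) = 97.1 + 190.1 + 9.5 = 296.7
Eq. 2: 1.2(77.7) + 1.4(47.3) + 0.3(118.8) = 195.1
Eq. 3: 1.4(77.7) = 108.8
Eq. 4: 0.9(77.7) - 0.8(47.3) = 69.9 - 37.8 = 32.1
Eq. 5: 1.35(77.7) + 1.6(118.8) + 0.75(47.4) = 330.5
Combination 5 governs: V_u = 330.5 kN.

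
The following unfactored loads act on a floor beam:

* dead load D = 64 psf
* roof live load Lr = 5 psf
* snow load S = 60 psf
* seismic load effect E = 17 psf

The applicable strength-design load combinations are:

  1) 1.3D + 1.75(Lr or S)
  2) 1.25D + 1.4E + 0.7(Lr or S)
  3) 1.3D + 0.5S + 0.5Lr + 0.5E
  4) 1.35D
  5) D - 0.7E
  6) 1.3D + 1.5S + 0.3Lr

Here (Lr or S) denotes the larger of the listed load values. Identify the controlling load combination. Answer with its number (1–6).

Combination 1

(Lr or S) → S = 60 psf.
1) 1.3(64) + 1.75(60) = 83.20 + 105.00 = 188.20
2) 1.25(64) + 1.4(17) + 0.7(60) = 80.00 + 23.80 + 42.00 = 145.80
3) 1.3(64) + 0.5(60) + 0.5(5) + 0.5(17) = 83.20 + 30.00 + 2.50 + 8.50 = 124.20
4) 1.35(64) = 86.40
5) 1.0(64) - 0.7(17) = 64.00 - 11.90 = 52.10
6) 1.3(64) + 1.5(60) + 0.3(5) = 83.20 + 90.00 + 1.50 = 174.70
The largest value is 188.20 psf from combination 1.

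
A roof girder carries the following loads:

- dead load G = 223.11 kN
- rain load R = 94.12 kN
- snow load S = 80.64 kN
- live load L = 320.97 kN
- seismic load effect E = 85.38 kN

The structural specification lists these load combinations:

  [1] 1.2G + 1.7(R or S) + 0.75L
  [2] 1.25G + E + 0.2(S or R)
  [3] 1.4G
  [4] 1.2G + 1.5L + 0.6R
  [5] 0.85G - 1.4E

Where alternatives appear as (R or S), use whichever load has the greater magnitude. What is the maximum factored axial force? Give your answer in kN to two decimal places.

805.66 kN

(R or S) → R = 94.12 kN; (S or R) → R = 94.12 kN.
[1] 1.2(223.11) + 1.7(94.12) + 0.75(320.97) = 267.73 + 160.00 + 240.73 = 668.46
[2] 1.25(223.11) + 1.0(85.38) + 0.2(94.12) = 278.89 + 85.38 + 18.82 = 383.09
[3] 1.4(223.11) = 312.35
[4] 1.2(223.11) + 1.5(320.97) + 0.6(94.12) = 267.73 + 481.46 + 56.47 = 805.66
[5] 0.85(223.11) - 1.4(85.38) = 189.64 - 119.53 = 70.11
The controlling combination is 4, giving 805.66 kN.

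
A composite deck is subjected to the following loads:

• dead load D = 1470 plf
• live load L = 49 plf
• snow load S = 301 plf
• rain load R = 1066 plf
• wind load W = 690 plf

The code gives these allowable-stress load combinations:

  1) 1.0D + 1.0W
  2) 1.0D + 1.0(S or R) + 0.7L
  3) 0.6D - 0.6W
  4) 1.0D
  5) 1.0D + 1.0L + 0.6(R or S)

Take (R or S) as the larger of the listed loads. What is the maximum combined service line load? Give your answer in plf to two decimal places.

(S or R) → R = 1066 plf; (R or S) → R = 1066 plf.
1) 1.0(1470) + 1.0(690) = 1470.00 + 690.00 = 2160.00
2) 1.0(1470) + 1.0(1066) + 0.7(49) = 1470.00 + 1066.00 + 34.30 = 2570.30
3) 0.6(1470) - 0.6(690) = 882.00 - 414.00 = 468.00
4) 1.0(1470) = 1470.00
5) 1.0(1470) + 1.0(49) + 0.6(1066) = 1470.00 + 49.00 + 639.60 = 2158.60
Maximum is from combination 2.

2570.30 plf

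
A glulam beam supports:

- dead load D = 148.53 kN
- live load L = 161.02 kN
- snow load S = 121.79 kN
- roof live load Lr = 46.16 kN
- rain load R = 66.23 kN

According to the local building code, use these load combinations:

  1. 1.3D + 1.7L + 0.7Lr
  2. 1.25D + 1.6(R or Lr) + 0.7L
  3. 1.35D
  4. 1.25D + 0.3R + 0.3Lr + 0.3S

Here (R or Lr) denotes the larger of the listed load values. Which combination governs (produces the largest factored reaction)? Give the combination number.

(R or Lr) → R = 66.23 kN.
1. 1.3(148.53) + 1.7(161.02) + 0.7(46.16) = 499.14
2. 1.25(148.53) + 1.6(66.23) + 0.7(161.02) = 185.66 + 105.97 + 112.71 = 404.34
3. 1.35(148.53) = 200.52
4. 1.25(148.53) + 0.3(66.23) + 0.3(46.16) + 0.3(121.79) = 185.66 + 19.87 + 13.85 + 36.54 = 255.92
The largest value is 499.14 kN from combination 1.

Combination 1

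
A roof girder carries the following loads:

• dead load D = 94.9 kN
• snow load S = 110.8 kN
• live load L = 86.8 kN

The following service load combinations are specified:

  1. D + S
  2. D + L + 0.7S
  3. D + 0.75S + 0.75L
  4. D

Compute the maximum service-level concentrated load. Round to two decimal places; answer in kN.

1. 1.0(94.9) + 1.0(110.8) = 94.90 + 110.80 = 205.70
2. 1.0(94.9) + 1.0(86.8) + 0.7(110.8) = 94.90 + 86.80 + 77.56 = 259.26
3. 1.0(94.9) + 0.75(110.8) + 0.75(86.8) = 94.90 + 83.10 + 65.10 = 243.10
4. 1.0(94.9) = 94.90
The controlling combination is 2, giving 259.26 kN.

259.26 kN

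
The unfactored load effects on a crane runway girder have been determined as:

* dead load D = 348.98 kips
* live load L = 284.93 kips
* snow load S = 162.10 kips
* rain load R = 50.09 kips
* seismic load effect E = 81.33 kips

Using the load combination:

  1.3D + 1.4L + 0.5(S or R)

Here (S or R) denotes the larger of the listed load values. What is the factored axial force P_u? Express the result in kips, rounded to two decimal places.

(S or R) → S = 162.10 kips.
1.3(348.98) + 1.4(284.93) + 0.5(162.10) = 933.63
P_u = 933.63 kips.

933.63 kips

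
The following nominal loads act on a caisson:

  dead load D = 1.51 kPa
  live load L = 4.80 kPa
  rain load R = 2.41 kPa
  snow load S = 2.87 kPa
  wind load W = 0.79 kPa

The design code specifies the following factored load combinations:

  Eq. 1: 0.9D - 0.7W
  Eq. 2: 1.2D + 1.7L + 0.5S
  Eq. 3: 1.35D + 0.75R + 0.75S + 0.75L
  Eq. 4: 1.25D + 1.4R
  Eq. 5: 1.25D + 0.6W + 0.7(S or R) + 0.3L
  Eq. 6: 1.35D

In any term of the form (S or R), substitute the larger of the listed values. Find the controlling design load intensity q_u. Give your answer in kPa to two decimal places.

(S or R) → S = 2.87 kPa.
Eq. 1: 0.9(1.51) - 0.7(0.79) = 1.36 - 0.55 = 0.81
Eq. 2: 1.2(1.51) + 1.7(4.80) + 0.5(2.87) = 1.81 + 8.16 + 1.44 = 11.41
Eq. 3: 1.35(1.51) + 0.75(2.41) + 0.75(2.87) + 0.75(4.80) = 2.04 + 1.81 + 2.15 + 3.60 = 9.60
Eq. 4: 1.25(1.51) + 1.4(2.41) = 1.89 + 3.37 = 5.26
Eq. 5: 1.25(1.51) + 0.6(0.79) + 0.7(2.87) + 0.3(4.80) = 1.89 + 0.47 + 2.01 + 1.44 = 5.81
Eq. 6: 1.35(1.51) = 2.04
Maximum is from combination 2.

11.41 kPa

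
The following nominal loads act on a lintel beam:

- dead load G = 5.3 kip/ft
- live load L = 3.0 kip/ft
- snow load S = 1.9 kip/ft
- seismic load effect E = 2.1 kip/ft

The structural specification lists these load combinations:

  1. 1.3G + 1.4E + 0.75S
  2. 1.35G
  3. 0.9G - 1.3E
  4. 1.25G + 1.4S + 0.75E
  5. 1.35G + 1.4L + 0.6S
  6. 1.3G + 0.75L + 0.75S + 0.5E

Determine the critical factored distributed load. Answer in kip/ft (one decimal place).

1. 1.3(5.3) + 1.4(2.1) + 0.75(1.9) = 11.3
2. 1.35(5.3) = 7.2
3. 0.9(5.3) - 1.3(2.1) = 2.0
4. 1.25(5.3) + 1.4(1.9) + 0.75(2.1) = 6.6 + 2.7 + 1.6 = 10.9
5. 1.35(5.3) + 1.4(3.0) + 0.6(1.9) = 7.2 + 4.2 + 1.1 = 12.5
6. 1.3(5.3) + 0.75(3.0) + 0.75(1.9) + 0.5(2.1) = 11.6
Combination 5 governs: w_u = 12.5 kip/ft.

12.5 kip/ft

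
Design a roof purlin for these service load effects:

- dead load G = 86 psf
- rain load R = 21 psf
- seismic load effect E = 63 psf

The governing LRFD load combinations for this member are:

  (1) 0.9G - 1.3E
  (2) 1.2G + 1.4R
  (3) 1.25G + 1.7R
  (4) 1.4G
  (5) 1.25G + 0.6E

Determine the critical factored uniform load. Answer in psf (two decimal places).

145.30 psf

(1) 0.9(86) - 1.3(63) = 77.40 - 81.90 = -4.50
(2) 1.2(86) + 1.4(21) = 103.20 + 29.40 = 132.60
(3) 1.25(86) + 1.7(21) = 107.50 + 35.70 = 143.20
(4) 1.4(86) = 120.40
(5) 1.25(86) + 0.6(63) = 107.50 + 37.80 = 145.30
The controlling combination is 5, giving 145.30 psf.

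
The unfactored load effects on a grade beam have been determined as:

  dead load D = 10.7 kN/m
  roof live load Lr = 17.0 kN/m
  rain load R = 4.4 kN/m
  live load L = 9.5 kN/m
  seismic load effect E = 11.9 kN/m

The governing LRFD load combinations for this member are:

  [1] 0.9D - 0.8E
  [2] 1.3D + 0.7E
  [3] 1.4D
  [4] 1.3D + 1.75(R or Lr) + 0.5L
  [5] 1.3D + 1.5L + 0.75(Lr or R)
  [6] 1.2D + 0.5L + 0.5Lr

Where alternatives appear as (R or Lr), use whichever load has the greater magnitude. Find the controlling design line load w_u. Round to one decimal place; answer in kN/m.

(R or Lr) → Lr = 17.0 kN/m; (Lr or R) → Lr = 17.0 kN/m.
[1] 0.9(10.7) - 0.8(11.9) = 9.6 - 9.5 = 0.1
[2] 1.3(10.7) + 0.7(11.9) = 13.9 + 8.3 = 22.2
[3] 1.4(10.7) = 15.0
[4] 1.3(10.7) + 1.75(17.0) + 0.5(9.5) = 48.4
[5] 1.3(10.7) + 1.5(9.5) + 0.75(17.0) = 40.9
[6] 1.2(10.7) + 0.5(9.5) + 0.5(17.0) = 12.8 + 4.8 + 8.5 = 26.1
Maximum is from combination 4.

48.4 kN/m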